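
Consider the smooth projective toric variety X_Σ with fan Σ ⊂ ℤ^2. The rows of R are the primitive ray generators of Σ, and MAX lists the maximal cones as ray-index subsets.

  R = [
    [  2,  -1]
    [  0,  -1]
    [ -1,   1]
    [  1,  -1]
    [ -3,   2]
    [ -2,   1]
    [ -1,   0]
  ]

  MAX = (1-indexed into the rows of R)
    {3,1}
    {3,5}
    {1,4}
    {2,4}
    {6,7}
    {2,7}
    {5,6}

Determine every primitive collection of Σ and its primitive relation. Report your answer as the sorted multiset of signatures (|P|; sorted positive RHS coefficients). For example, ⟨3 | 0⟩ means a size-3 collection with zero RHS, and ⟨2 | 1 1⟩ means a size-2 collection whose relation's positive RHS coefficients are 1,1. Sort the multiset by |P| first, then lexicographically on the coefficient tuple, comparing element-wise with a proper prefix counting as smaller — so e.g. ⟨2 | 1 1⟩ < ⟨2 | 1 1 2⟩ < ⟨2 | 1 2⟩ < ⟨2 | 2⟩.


14 minimal non-faces of Δ(Σ) (on 7 rays):

  P={1,6}:  v_{1} + v_{6} = 0  ⇒ sig = ⟨2 | 0⟩
  P={3,4}:  v_{3} + v_{4} = 0  ⇒ sig = ⟨2 | 0⟩
  P={1,5}:  v_{1} + v_{5} = v_{3}  ⇒ sig = ⟨2 | 1⟩
  P={1,7}:  v_{1} + v_{7} = v_{4}  ⇒ sig = ⟨2 | 1⟩
  P={2,3}:  v_{2} + v_{3} = v_{7}  ⇒ sig = ⟨2 | 1⟩
  P={3,6}:  v_{3} + v_{6} = v_{5}  ⇒ sig = ⟨2 | 1⟩
  P={3,7}:  v_{3} + v_{7} = v_{6}  ⇒ sig = ⟨2 | 1⟩
  P={4,5}:  v_{4} + v_{5} = v_{6}  ⇒ sig = ⟨2 | 1⟩
  P={4,6}:  v_{4} + v_{6} = v_{7}  ⇒ sig = ⟨2 | 1⟩
  P={4,7}:  v_{4} + v_{7} = v_{2}  ⇒ sig = ⟨2 | 1⟩
  P={2,5}:  v_{2} + v_{5} = v_{6} + v_{7}  ⇒ sig = ⟨2 | 1 1⟩
  P={1,2}:  v_{1} + v_{2} = 2·v_{4}  ⇒ sig = ⟨2 | 2⟩
  P={2,6}:  v_{2} + v_{6} = 2·v_{7}  ⇒ sig = ⟨2 | 2⟩
  P={5,7}:  v_{5} + v_{7} = 2·v_{6}  ⇒ sig = ⟨2 | 2⟩

Hence PRS(X_Σ) =
{ ⟨2 | 0⟩ ×2,  ⟨2 | 1⟩ ×8,  ⟨2 | 1 1⟩,  ⟨2 | 2⟩ ×3 }


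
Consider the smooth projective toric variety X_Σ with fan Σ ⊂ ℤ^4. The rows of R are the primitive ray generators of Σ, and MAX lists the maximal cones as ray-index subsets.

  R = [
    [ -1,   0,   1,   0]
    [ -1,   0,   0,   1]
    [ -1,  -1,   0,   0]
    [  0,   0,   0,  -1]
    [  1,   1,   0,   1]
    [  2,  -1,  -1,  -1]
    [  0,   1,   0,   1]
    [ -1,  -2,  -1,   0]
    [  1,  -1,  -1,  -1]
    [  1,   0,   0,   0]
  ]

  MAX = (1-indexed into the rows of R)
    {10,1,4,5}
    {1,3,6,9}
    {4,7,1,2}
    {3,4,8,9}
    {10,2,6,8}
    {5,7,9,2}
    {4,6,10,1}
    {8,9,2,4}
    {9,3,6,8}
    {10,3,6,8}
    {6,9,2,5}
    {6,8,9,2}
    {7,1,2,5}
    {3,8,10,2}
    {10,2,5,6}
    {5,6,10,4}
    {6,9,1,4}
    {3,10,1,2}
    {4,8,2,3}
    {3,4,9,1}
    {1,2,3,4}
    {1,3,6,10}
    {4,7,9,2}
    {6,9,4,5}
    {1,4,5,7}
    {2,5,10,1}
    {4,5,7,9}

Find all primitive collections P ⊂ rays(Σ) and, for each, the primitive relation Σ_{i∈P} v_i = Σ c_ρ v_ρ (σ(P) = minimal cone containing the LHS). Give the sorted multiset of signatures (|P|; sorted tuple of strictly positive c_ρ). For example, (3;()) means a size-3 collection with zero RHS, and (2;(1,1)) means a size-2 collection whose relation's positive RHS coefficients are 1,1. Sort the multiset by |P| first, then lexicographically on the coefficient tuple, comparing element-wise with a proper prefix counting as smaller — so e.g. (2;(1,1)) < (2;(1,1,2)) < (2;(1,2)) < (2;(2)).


Primitive collections (22):

  P = {3,7}:  v_{3} + v_{7} = v_{2}  ⇒ sig = (2;(1))
  P = {7,10}:  v_{7} + v_{10} = v_{5}  ⇒ sig = (2;(1))
  P = {9,10}:  v_{9} + v_{10} = v_{6}  ⇒ sig = (2;(1))
  P = {3,5}:  v_{3} + v_{5} = v_{2} + v_{10}  ⇒ sig = (2;(1,1))
  P = {6,7}:  v_{6} + v_{7} = v_{5} + v_{9}  ⇒ sig = (2;(1,1))
  P = {5,8}:  v_{5} + v_{8} = 2·v_{2} + v_{6}  ⇒ sig = (2;(1,2))
  P = {7,8}:  v_{7} + v_{8} = 2·v_{2} + v_{9}  ⇒ sig = (2;(1,2))
  P = {1,8}:  v_{1} + v_{8} = 2·v_{3}  ⇒ sig = (2;(2))
  P = {1,7,9}:  v_{1} + v_{7} + v_{9} = 0  ⇒ sig = (3;())
  P = {2,4,10}:  v_{2} + v_{4} + v_{10} = 0  ⇒ sig = (3;())
  P = {1,2,9}:  v_{1} + v_{2} + v_{9} = v_{3}  ⇒ sig = (3;(1))
  P = {1,5,9}:  v_{1} + v_{5} + v_{9} = v_{10}  ⇒ sig = (3;(1))
  P = {2,3,9}:  v_{2} + v_{3} + v_{9} = v_{8}  ⇒ sig = (3;(1))
  P = {2,4,5}:  v_{2} + v_{4} + v_{5} = v_{7}  ⇒ sig = (3;(1))
  P = {2,4,6}:  v_{2} + v_{4} + v_{6} = v_{9}  ⇒ sig = (3;(1))
  P = {1,2,6}:  v_{1} + v_{2} + v_{6} = v_{3} + v_{10}  ⇒ sig = (3;(1,1))
  P = {2,3,6}:  v_{2} + v_{3} + v_{6} = v_{8} + v_{10}  ⇒ sig = (3;(1,1))
  P = {3,4,10}:  v_{3} + v_{4} + v_{10} = v_{1} + v_{9}  ⇒ sig = (3;(1,1))
  P = {4,8,10}:  v_{4} + v_{8} + v_{10} = v_{3} + v_{9}  ⇒ sig = (3;(1,1))
  P = {3,4,6}:  v_{3} + v_{4} + v_{6} = v_{1} + 2·v_{9}  ⇒ sig = (3;(1,2))
  P = {4,6,8}:  v_{4} + v_{6} + v_{8} = v_{3} + 2·v_{9}  ⇒ sig = (3;(1,2))
  P = {1,5,6}:  v_{1} + v_{5} + v_{6} = 2·v_{10}  ⇒ sig = (3;(2))

Sorted signature multiset PRS(X):
{ (2;(1)) ×3,  (2;(1,1)) ×2,  (2;(1,2)) ×2,  (2;(2)),  (3;()) ×2,  (3;(1)) ×5,  (3;(1,1)) ×4,  (3;(1,2)) ×2,  (3;(2)) }


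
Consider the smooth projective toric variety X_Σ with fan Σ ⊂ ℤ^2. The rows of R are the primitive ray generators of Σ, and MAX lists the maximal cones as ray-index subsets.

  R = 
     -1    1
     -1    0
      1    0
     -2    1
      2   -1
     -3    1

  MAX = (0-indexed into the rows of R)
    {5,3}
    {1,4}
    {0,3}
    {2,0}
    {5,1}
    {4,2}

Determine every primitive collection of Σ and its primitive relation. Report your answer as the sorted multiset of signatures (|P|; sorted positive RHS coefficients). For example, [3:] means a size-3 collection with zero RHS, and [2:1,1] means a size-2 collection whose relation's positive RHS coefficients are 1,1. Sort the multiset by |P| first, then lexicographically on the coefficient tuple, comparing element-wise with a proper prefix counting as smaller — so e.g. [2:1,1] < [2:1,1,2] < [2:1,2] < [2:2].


9 collections generate NE(X_Σ); each relation:

  P = {1,2}:  v_{1} + v_{2} = 0 ; sig = [2:]
  P = {3,4}:  v_{3} + v_{4} = 0 ; sig = [2:]
  P = {0,1}:  v_{0} + v_{1} = v_{3} ; sig = [2:1]
  P = {0,4}:  v_{0} + v_{4} = v_{2} ; sig = [2:1]
  P = {1,3}:  v_{1} + v_{3} = v_{5} ; sig = [2:1]
  P = {2,3}:  v_{2} + v_{3} = v_{0} ; sig = [2:1]
  P = {2,5}:  v_{2} + v_{5} = v_{3} ; sig = [2:1]
  P = {4,5}:  v_{4} + v_{5} = v_{1} ; sig = [2:1]
  P = {0,5}:  v_{0} + v_{5} = 2·v_{3} ; sig = [2:2]

Signatures (|P|; sorted positive RHS coefficients), sorted:
    [2:]
    [2:]
    [2:1]
    [2:1]
    [2:1]
    [2:1]
    [2:1]
    [2:1]
    [2:2]


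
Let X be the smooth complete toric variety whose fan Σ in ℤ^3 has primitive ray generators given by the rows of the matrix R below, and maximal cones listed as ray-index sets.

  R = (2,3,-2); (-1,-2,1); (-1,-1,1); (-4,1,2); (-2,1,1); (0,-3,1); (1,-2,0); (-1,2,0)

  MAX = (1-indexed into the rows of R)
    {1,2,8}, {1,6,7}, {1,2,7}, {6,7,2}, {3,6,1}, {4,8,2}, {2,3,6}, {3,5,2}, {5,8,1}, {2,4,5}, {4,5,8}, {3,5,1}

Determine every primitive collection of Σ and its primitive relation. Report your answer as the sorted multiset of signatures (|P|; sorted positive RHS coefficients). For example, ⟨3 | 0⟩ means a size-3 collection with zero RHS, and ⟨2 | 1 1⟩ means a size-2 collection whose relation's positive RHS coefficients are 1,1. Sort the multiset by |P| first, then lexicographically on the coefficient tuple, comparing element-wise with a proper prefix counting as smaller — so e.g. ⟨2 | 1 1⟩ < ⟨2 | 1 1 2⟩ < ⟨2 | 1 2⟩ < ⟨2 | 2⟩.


Primitive collections (14):

  • {7,8}:  v_{7} + v_{8} = 0  so sig = ⟨2 | 0⟩
  • {3,7}:  v_{3} + v_{7} = v_{6}  so sig = ⟨2 | 1⟩
  • {3,8}:  v_{3} + v_{8} = v_{5}  so sig = ⟨2 | 1⟩
  • {5,7}:  v_{5} + v_{7} = v_{3}  so sig = ⟨2 | 1⟩
  • {6,8}:  v_{6} + v_{8} = v_{3}  so sig = ⟨2 | 1⟩
  • {4,7}:  v_{4} + v_{7} = v_{2} + v_{5}  so sig = ⟨2 | 1 1⟩
  • {4,6}:  v_{4} + v_{6} = v_{2} + v_{3} + v_{5}  so sig = ⟨2 | 1 1 1⟩
  • {3,4}:  v_{3} + v_{4} = v_{2} + 2·v_{5}  so sig = ⟨2 | 1 2⟩
  • {1,4}:  v_{1} + v_{4} = 2·v_{8}  so sig = ⟨2 | 2⟩
  • {5,6}:  v_{5} + v_{6} = 2·v_{3}  so sig = ⟨2 | 2⟩
  • {1,2,3}:  v_{1} + v_{2} + v_{3} = 0  so sig = ⟨3 | 0⟩
  • {1,2,5}:  v_{1} + v_{2} + v_{5} = v_{8}  so sig = ⟨3 | 1⟩
  • {1,2,6}:  v_{1} + v_{2} + v_{6} = v_{7}  so sig = ⟨3 | 1⟩
  • {2,5,8}:  v_{2} + v_{5} + v_{8} = v_{4}  so sig = ⟨3 | 1⟩

Signatures (|P|; sorted positive RHS coefficients), sorted:
{ ⟨2 | 0⟩,  ⟨2 | 1⟩ ×4,  ⟨2 | 1 1⟩,  ⟨2 | 1 1 1⟩,  ⟨2 | 1 2⟩,  ⟨2 | 2⟩ ×2,  ⟨3 | 0⟩,  ⟨3 | 1⟩ ×3 }


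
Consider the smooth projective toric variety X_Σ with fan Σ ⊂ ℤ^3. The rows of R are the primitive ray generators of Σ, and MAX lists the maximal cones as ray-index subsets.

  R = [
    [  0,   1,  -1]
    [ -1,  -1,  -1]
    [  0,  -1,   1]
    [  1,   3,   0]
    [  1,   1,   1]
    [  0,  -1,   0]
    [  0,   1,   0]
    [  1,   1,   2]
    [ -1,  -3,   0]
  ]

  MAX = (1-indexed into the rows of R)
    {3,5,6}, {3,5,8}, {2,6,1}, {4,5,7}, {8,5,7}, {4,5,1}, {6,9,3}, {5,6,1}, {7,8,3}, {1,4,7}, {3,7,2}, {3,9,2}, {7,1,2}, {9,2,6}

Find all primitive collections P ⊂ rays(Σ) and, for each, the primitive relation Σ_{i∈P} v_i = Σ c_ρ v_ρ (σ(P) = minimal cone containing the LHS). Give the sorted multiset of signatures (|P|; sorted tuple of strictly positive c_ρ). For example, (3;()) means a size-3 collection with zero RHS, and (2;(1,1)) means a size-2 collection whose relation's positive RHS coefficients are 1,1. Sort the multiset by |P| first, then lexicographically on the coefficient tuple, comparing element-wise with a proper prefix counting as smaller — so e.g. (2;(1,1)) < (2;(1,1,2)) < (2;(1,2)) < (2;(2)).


18 minimal non-faces of Δ(Σ) (on 9 rays):

  P={1,3}:  v_{1} + v_{3} = 0  so sig = (2;())
  P={2,5}:  v_{2} + v_{5} = 0  so sig = (2;())
  P={4,9}:  v_{4} + v_{9} = 0  so sig = (2;())
  P={6,7}:  v_{6} + v_{7} = 0  so sig = (2;())
  P={1,8}:  v_{1} + v_{8} = v_{5} + v_{7}  so sig = (2;(1,1))
  P={1,9}:  v_{1} + v_{9} = v_{2} + v_{6}  so sig = (2;(1,1))
  P={2,4}:  v_{2} + v_{4} = v_{1} + v_{7}  so sig = (2;(1,1))
  P={2,8}:  v_{2} + v_{8} = v_{3} + v_{7}  so sig = (2;(1,1))
  P={3,4}:  v_{3} + v_{4} = v_{5} + v_{7}  so sig = (2;(1,1))
  P={4,6}:  v_{4} + v_{6} = v_{1} + v_{5}  so sig = (2;(1,1))
  P={5,9}:  v_{5} + v_{9} = v_{3} + v_{6}  so sig = (2;(1,1))
  P={6,8}:  v_{6} + v_{8} = v_{3} + v_{5}  so sig = (2;(1,1))
  P={7,9}:  v_{7} + v_{9} = v_{2} + v_{3}  so sig = (2;(1,1))
  P={8,9}:  v_{8} + v_{9} = 2·v_{3}  so sig = (2;(2))
  P={4,8}:  v_{4} + v_{8} = 2·v_{5} + 2·v_{7}  so sig = (2;(2,2))
  P={1,5,7}:  v_{1} + v_{5} + v_{7} = v_{4}  so sig = (3;(1))
  P={2,3,6}:  v_{2} + v_{3} + v_{6} = v_{9}  so sig = (3;(1))
  P={3,5,7}:  v_{3} + v_{5} + v_{7} = v_{8}  so sig = (3;(1))

Signatures (|P|; sorted positive RHS coefficients), sorted:
    |P|=2: 15 collections, coeffs (), (), (), (), (1,1), (1,1), (1,1), (1,1), (1,1), (1,1), (1,1), (1,1), (1,1), (2), (2,2)
    |P|=3: 3 collections, coeffs (1), (1), (1)


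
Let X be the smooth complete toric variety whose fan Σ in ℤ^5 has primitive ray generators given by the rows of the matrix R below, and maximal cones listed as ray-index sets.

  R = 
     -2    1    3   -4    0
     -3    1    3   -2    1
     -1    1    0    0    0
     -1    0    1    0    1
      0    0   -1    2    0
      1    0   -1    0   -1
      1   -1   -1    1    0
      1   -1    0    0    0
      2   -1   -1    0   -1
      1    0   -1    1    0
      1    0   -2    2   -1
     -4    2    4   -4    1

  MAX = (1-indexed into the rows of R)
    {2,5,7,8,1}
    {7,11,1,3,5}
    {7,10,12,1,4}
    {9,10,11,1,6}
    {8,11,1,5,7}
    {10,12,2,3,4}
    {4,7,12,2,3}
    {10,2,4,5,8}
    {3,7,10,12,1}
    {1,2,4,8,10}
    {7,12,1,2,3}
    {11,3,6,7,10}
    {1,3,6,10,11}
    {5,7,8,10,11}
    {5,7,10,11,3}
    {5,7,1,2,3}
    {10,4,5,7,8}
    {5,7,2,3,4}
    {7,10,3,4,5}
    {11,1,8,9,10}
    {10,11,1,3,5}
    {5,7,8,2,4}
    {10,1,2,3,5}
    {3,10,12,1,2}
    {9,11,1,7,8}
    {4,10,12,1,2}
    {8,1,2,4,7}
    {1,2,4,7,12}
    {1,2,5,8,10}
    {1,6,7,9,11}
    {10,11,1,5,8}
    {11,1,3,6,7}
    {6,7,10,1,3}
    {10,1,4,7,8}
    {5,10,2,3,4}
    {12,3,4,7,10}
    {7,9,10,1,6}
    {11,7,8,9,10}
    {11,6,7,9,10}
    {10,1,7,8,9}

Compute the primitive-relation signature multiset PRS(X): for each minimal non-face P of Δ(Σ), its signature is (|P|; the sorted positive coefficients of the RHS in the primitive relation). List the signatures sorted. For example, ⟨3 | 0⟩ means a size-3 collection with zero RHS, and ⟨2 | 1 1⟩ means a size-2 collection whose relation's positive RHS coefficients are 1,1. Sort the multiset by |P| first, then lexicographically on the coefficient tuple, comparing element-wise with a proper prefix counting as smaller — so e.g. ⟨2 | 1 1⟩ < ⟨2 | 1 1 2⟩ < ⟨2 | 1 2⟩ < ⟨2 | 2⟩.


21 minimal non-faces of Δ(Σ) (on 12 rays):

  P = {3,8}:  v_{3} + v_{8} = 0  ⟹  sig = ⟨2 | 0⟩
  P = {4,6}:  v_{4} + v_{6} = 0  ⟹  sig = ⟨2 | 0⟩
  P = {3,9}:  v_{3} + v_{9} = v_{6}  ⟹  sig = ⟨2 | 1⟩
  P = {4,9}:  v_{4} + v_{9} = v_{8}  ⟹  sig = ⟨2 | 1⟩
  P = {4,11}:  v_{4} + v_{11} = v_{5}  ⟹  sig = ⟨2 | 1⟩
  P = {5,6}:  v_{5} + v_{6} = v_{11}  ⟹  sig = ⟨2 | 1⟩
  P = {6,8}:  v_{6} + v_{8} = v_{9}  ⟹  sig = ⟨2 | 1⟩
  P = {9,12}:  v_{9} + v_{12} = v_{1}  ⟹  sig = ⟨2 | 1⟩
  P = {2,6}:  v_{2} + v_{6} = v_{1} + v_{5}  ⟹  sig = ⟨2 | 1 1⟩
  P = {5,9}:  v_{5} + v_{9} = v_{8} + v_{11}  ⟹  sig = ⟨2 | 1 1⟩
  P = {5,12}:  v_{5} + v_{12} = v_{2} + v_{3}  ⟹  sig = ⟨2 | 1 1⟩
  P = {6,12}:  v_{6} + v_{12} = v_{1} + v_{3}  ⟹  sig = ⟨2 | 1 1⟩
  P = {8,12}:  v_{8} + v_{12} = v_{1} + v_{4}  ⟹  sig = ⟨2 | 1 1⟩
  P = {2,9}:  v_{2} + v_{9} = v_{1} + v_{5} + v_{8}  ⟹  sig = ⟨2 | 1 1 1⟩
  P = {11,12}:  v_{11} + v_{12} = v_{1} + v_{3} + v_{5}  ⟹  sig = ⟨2 | 1 1 1⟩
  P = {2,11}:  v_{2} + v_{11} = v_{1} + 2·v_{5}  ⟹  sig = ⟨2 | 1 2⟩
  P = {1,3,4}:  v_{1} + v_{3} + v_{4} = v_{12}  ⟹  sig = ⟨3 | 1⟩
  P = {1,4,5}:  v_{1} + v_{4} + v_{5} = v_{2}  ⟹  sig = ⟨3 | 1⟩
  P = {2,7,10}:  v_{2} + v_{7} + v_{10} = v_{4}  ⟹  sig = ⟨3 | 1⟩
  P = {1,5,7,10}:  v_{1} + v_{5} + v_{7} + v_{10} = 0  ⟹  sig = ⟨4 | 0⟩
  P = {1,7,10,11}:  v_{1} + v_{7} + v_{10} + v_{11} = v_{6}  ⟹  sig = ⟨4 | 1⟩

Hence PRS(X_Σ) =
    ⟨2 | 0⟩
    ⟨2 | 0⟩
    ⟨2 | 1⟩
    ⟨2 | 1⟩
    ⟨2 | 1⟩
    ⟨2 | 1⟩
    ⟨2 | 1⟩
    ⟨2 | 1⟩
    ⟨2 | 1 1⟩
    ⟨2 | 1 1⟩
    ⟨2 | 1 1⟩
    ⟨2 | 1 1⟩
    ⟨2 | 1 1⟩
    ⟨2 | 1 1 1⟩
    ⟨2 | 1 1 1⟩
    ⟨2 | 1 2⟩
    ⟨3 | 1⟩
    ⟨3 | 1⟩
    ⟨3 | 1⟩
    ⟨4 | 0⟩
    ⟨4 | 1⟩


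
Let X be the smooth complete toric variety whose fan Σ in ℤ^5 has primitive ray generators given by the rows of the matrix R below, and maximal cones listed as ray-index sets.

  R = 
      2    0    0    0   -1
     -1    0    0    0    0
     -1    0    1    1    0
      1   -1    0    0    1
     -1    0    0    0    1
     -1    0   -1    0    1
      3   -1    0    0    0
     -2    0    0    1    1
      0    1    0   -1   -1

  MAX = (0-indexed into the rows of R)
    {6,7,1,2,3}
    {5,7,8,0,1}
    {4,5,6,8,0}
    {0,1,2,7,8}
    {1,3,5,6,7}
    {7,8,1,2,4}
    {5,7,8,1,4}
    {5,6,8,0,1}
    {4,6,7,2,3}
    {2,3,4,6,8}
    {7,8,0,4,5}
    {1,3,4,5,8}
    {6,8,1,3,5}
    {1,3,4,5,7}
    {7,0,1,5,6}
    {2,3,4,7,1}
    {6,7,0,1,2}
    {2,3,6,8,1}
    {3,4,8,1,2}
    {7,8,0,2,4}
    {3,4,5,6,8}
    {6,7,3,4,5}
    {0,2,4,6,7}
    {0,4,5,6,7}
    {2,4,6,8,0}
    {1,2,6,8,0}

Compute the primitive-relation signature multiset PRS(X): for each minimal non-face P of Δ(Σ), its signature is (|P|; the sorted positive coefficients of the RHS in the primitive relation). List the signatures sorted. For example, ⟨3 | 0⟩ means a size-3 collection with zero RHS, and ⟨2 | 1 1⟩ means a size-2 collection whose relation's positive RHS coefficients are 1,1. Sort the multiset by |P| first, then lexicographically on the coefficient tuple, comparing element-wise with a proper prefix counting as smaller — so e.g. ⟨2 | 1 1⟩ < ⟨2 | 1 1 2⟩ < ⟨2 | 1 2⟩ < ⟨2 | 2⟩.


Minimal non-faces — 6 found among 9 rays, 26 max cones:

  P={0,3}:  v_{0} + v_{3} = v_{6} — sig = ⟨2 | 1⟩
  P={2,5}:  v_{2} + v_{5} = v_{7} — sig = ⟨2 | 1⟩
  P={0,1,4}:  v_{0} + v_{1} + v_{4} = 0 — sig = ⟨3 | 0⟩
  P={1,4,6}:  v_{1} + v_{4} + v_{6} = v_{3} — sig = ⟨3 | 1⟩
  P={3,7,8}:  v_{3} + v_{7} + v_{8} = v_{4} — sig = ⟨3 | 1⟩
  P={6,7,8}:  v_{6} + v_{7} + v_{8} = v_{0} + v_{4} — sig = ⟨3 | 1 1⟩

Hence PRS(X_Σ) =
[⟨2 | 1⟩, ⟨2 | 1⟩, ⟨3 | 0⟩, ⟨3 | 1⟩, ⟨3 | 1⟩, ⟨3 | 1 1⟩]


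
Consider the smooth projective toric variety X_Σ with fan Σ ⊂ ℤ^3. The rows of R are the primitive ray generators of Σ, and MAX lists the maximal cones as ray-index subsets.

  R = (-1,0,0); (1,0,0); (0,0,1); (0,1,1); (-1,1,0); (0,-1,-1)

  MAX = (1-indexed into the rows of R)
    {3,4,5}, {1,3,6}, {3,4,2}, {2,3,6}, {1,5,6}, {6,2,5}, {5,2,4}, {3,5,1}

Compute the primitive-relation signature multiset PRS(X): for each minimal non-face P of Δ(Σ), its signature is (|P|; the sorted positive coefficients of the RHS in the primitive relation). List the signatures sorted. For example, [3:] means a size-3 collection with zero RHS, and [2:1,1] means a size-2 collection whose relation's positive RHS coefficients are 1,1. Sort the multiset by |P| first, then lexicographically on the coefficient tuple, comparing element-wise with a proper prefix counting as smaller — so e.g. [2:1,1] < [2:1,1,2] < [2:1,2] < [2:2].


The 5 primitive collections of Σ (r=6, n=3):

  {1,2}:  v_{1} + v_{2} = 0  so sig = [2:]
  {4,6}:  v_{4} + v_{6} = 0  so sig = [2:]
  {1,4}:  v_{1} + v_{4} = v_{3} + v_{5}  so sig = [2:1,1]
  {2,3,5}:  v_{2} + v_{3} + v_{5} = v_{4}  so sig = [3:1]
  {3,5,6}:  v_{3} + v_{5} + v_{6} = v_{1}  so sig = [3:1]

Hence PRS(X_Σ) =
    [2:]
    [2:]
    [2:1,1]
    [3:1]
    [3:1]


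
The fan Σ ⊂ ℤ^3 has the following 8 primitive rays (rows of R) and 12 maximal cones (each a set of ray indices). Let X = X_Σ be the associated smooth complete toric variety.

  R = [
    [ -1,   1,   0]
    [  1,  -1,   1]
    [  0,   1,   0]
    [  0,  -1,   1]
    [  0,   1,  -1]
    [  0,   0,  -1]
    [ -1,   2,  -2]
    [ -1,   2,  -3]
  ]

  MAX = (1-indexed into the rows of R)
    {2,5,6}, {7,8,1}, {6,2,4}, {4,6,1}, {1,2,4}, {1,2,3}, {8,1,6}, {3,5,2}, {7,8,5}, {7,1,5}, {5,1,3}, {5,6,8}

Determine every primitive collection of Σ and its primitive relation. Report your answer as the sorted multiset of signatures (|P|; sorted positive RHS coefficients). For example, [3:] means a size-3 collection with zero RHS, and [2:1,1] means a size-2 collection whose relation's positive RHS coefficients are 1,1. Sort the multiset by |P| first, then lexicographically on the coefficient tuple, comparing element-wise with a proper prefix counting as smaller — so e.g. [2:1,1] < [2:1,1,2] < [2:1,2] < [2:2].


Primitive collections (14):

  P={4,5}:  v_{4} + v_{5} = 0  ⟹  sig = [2:]
  P={2,7}:  v_{2} + v_{7} = v_{5}  ⟹  sig = [2:1]
  P={3,6}:  v_{3} + v_{6} = v_{5}  ⟹  sig = [2:1]
  P={6,7}:  v_{6} + v_{7} = v_{8}  ⟹  sig = [2:1]
  P={2,8}:  v_{2} + v_{8} = v_{5} + v_{6}  ⟹  sig = [2:1,1]
  P={3,4}:  v_{3} + v_{4} = v_{1} + v_{2}  ⟹  sig = [2:1,1]
  P={3,8}:  v_{3} + v_{8} = v_{5} + v_{7}  ⟹  sig = [2:1,1]
  P={4,7}:  v_{4} + v_{7} = v_{1} + v_{6}  ⟹  sig = [2:1,1]
  P={3,7}:  v_{3} + v_{7} = v_{1} + 2·v_{5}  ⟹  sig = [2:1,2]
  P={4,8}:  v_{4} + v_{8} = v_{1} + 2·v_{6}  ⟹  sig = [2:1,2]
  P={1,2,6}:  v_{1} + v_{2} + v_{6} = 0  ⟹  sig = [3:]
  P={1,2,5}:  v_{1} + v_{2} + v_{5} = v_{3}  ⟹  sig = [3:1]
  P={1,5,6}:  v_{1} + v_{5} + v_{6} = v_{7}  ⟹  sig = [3:1]
  P={1,5,8}:  v_{1} + v_{5} + v_{8} = 2·v_{7}  ⟹  sig = [3:2]

Signatures (|P|; sorted positive RHS coefficients), sorted:
    |P|=2: 10 collections, coeffs (), (1), (1), (1), (1,1), (1,1), (1,1), (1,1), (1,2), (1,2)
    |P|=3: 4 collections, coeffs (), (1), (1), (2)


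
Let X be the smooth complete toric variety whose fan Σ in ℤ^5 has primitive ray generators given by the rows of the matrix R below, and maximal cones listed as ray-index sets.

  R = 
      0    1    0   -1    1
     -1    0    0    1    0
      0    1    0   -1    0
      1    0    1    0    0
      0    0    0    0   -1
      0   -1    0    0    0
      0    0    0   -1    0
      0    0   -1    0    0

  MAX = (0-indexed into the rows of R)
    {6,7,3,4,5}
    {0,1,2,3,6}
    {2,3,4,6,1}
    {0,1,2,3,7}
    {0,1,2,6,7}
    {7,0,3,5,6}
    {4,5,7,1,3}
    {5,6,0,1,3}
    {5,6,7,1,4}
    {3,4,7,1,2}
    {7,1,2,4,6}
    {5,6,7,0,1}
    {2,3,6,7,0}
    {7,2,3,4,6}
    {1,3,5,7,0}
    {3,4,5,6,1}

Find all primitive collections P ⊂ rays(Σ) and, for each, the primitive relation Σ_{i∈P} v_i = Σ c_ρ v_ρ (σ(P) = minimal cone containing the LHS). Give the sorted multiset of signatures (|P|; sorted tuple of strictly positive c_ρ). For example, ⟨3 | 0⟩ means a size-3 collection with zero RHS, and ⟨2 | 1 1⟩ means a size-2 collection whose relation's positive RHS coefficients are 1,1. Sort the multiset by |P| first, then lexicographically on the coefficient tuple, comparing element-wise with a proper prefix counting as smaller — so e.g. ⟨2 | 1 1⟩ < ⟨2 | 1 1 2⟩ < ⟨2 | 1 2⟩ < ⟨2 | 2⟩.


Minimal non-faces — 3 found among 8 rays, 16 max cones:

  P = {0,4}:  v_{0} + v_{4} = v_{2} ; sig = ⟨2 | 1⟩
  P = {2,5}:  v_{2} + v_{5} = v_{6} ; sig = ⟨2 | 1⟩
  P = {1,3,6,7}:  v_{1} + v_{3} + v_{6} + v_{7} = 0 ; sig = ⟨4 | 0⟩

Signatures (|P|; sorted positive RHS coefficients), sorted:
    |P|=2: 2 collections, coeffs (1), (1)
    |P|=4: 1 collection, coeffs ()


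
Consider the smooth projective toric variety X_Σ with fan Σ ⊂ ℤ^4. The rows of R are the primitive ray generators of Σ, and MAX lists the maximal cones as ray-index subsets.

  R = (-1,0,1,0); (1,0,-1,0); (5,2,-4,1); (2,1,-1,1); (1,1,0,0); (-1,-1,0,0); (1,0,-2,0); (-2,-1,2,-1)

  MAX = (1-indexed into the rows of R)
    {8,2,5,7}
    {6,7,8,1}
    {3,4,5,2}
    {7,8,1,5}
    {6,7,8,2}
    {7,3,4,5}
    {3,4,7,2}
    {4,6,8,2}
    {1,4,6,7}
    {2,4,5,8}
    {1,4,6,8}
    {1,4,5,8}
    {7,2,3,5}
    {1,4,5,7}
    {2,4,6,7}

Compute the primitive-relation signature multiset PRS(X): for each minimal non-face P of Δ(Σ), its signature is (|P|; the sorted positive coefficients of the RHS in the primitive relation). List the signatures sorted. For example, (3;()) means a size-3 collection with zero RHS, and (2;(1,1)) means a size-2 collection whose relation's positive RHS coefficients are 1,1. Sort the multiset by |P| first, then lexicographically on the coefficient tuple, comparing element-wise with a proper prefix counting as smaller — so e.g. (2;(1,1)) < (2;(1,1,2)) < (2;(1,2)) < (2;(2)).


Primitive collections (7):

  • {1,2}:  v_{1} + v_{2} = 0  ⇒ sig = (2;())
  • {5,6}:  v_{5} + v_{6} = 0  ⇒ sig = (2;())
  • {1,3}:  v_{1} + v_{3} = v_{4} + v_{5} + v_{7}  ⇒ sig = (2;(1,1,1))
  • {3,6}:  v_{3} + v_{6} = v_{2} + v_{4} + v_{7}  ⇒ sig = (2;(1,1,1))
  • {3,8}:  v_{3} + v_{8} = 2·v_{2} + v_{5}  ⇒ sig = (2;(1,2))
  • {4,7,8}:  v_{4} + v_{7} + v_{8} = v_{2}  ⇒ sig = (3;(1))
  • {2,4,5,7}:  v_{2} + v_{4} + v_{5} + v_{7} = v_{3}  ⇒ sig = (4;(1))

so the primitive-relation signature multiset is
    (2;())
    (2;())
    (2;(1,1,1))
    (2;(1,1,1))
    (2;(1,2))
    (3;(1))
    (4;(1))


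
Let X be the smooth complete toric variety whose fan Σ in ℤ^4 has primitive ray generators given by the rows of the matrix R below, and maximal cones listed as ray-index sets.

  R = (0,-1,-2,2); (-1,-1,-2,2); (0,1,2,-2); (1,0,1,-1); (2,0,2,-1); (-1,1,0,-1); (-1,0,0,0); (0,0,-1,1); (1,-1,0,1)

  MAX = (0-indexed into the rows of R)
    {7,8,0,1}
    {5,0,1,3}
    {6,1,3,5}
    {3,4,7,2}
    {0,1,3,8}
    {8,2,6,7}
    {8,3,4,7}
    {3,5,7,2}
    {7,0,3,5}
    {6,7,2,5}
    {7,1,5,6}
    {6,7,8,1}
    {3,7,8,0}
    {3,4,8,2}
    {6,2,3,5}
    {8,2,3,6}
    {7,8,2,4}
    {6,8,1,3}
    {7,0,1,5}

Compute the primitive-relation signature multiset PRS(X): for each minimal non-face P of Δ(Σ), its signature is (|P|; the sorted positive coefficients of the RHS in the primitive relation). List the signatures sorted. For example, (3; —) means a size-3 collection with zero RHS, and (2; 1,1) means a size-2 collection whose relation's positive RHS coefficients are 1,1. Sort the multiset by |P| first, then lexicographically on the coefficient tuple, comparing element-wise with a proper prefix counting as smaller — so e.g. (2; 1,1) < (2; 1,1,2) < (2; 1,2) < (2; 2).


Minimal non-faces — 11 found among 9 rays, 19 max cones:

  • {0,2}:  v_{0} + v_{2} = 0 ; sig = (2; —)
  • {5,8}:  v_{5} + v_{8} = 0 ; sig = (2; —)
  • {0,6}:  v_{0} + v_{6} = v_{1} ; sig = (2; 1)
  • {1,2}:  v_{1} + v_{2} = v_{6} ; sig = (2; 1)
  • {1,4}:  v_{1} + v_{4} = v_{8} ; sig = (2; 1)
  • {4,6}:  v_{4} + v_{6} = v_{2} + v_{8} ; sig = (2; 1,1)
  • {0,4}:  v_{0} + v_{4} = v_{3} + v_{7} + v_{8} ; sig = (2; 1,1,1)
  • {4,5}:  v_{4} + v_{5} = v_{2} + v_{3} + v_{7} ; sig = (2; 1,1,1)
  • {3,6,7}:  v_{3} + v_{6} + v_{7} = 0 ; sig = (3; —)
  • {1,3,7}:  v_{1} + v_{3} + v_{7} = v_{0} ; sig = (3; 1)
  • {2,3,7,8}:  v_{2} + v_{3} + v_{7} + v_{8} = v_{4} ; sig = (4; 1)

so the primitive-relation signature multiset is
[(2; —), (2; —), (2; 1), (2; 1), (2; 1), (2; 1,1), (2; 1,1,1), (2; 1,1,1), (3; —), (3; 1), (4; 1)]


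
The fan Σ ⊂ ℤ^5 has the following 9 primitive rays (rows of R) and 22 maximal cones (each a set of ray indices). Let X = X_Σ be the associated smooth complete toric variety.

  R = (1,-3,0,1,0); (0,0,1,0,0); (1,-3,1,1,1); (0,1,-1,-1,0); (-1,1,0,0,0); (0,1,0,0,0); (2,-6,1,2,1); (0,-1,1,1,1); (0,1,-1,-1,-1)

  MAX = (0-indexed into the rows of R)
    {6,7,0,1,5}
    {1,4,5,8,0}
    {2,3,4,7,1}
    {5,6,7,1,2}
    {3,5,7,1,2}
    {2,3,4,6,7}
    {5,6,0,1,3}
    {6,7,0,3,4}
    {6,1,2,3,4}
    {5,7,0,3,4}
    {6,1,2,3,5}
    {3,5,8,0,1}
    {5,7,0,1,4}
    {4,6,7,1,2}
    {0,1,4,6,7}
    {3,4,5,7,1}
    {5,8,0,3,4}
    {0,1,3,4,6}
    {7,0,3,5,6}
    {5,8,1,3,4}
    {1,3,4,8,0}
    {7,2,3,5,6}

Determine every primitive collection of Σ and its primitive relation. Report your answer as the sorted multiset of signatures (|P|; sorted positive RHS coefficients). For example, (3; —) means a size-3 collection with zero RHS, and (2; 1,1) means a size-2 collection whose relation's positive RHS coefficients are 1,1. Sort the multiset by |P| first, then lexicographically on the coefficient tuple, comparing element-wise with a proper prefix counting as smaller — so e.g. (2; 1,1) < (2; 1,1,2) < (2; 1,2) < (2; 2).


Minimal non-faces — 9 found among 9 rays, 22 max cones:

  P={7,8}:  v_{7} + v_{8} = 0  ⟹  sig = (2; —)
  P={0,2}:  v_{0} + v_{2} = v_{6}  ⟹  sig = (2; 1)
  P={2,8}:  v_{2} + v_{8} = v_{0} + v_{1} + v_{3}  ⟹  sig = (2; 1,1,1)
  P={6,8}:  v_{6} + v_{8} = 2·v_{0} + v_{1} + v_{3}  ⟹  sig = (2; 1,1,2)
  P={2,4,5}:  v_{2} + v_{4} + v_{5} = v_{7}  ⟹  sig = (3; 1)
  P={4,5,6}:  v_{4} + v_{5} + v_{6} = v_{0} + v_{7}  ⟹  sig = (3; 1,1)
  P={0,1,3,7}:  v_{0} + v_{1} + v_{3} + v_{7} = v_{2}  ⟹  sig = (4; 1)
  P={1,3,6,7}:  v_{1} + v_{3} + v_{6} + v_{7} = 2·v_{2}  ⟹  sig = (4; 2)
  P={0,1,3,4,5}:  v_{0} + v_{1} + v_{3} + v_{4} + v_{5} = 0  ⟹  sig = (5; —)

Hence PRS(X_Σ) =
{ (2; —),  (2; 1),  (2; 1,1,1),  (2; 1,1,2),  (3; 1),  (3; 1,1),  (4; 1),  (4; 2),  (5; —) }


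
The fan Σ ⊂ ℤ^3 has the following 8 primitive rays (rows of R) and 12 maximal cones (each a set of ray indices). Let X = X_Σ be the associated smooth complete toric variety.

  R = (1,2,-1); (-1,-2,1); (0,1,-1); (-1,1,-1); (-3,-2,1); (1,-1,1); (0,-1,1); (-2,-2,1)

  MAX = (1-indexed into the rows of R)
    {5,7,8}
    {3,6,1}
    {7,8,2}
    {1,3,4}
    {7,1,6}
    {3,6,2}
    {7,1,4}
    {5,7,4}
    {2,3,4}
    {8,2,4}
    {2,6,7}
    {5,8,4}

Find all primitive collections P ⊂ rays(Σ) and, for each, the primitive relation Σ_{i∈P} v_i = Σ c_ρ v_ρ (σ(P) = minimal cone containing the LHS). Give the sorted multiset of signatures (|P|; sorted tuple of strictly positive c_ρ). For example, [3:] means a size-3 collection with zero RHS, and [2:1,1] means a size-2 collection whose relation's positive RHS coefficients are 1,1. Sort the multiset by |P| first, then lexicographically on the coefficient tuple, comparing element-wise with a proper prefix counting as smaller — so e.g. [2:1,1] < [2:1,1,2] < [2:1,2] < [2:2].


Minimal non-faces — 12 found among 8 rays, 12 max cones:

  • {1,2}:  v_{1} + v_{2} = 0  so sig = [2:]
  • {3,7}:  v_{3} + v_{7} = 0  so sig = [2:]
  • {4,6}:  v_{4} + v_{6} = 0  so sig = [2:]
  • {1,8}:  v_{1} + v_{8} = v_{4} + v_{7}  so sig = [2:1,1]
  • {3,5}:  v_{3} + v_{5} = v_{4} + v_{8}  so sig = [2:1,1]
  • {3,8}:  v_{3} + v_{8} = v_{2} + v_{4}  so sig = [2:1,1]
  • {5,6}:  v_{5} + v_{6} = v_{7} + v_{8}  so sig = [2:1,1]
  • {6,8}:  v_{6} + v_{8} = v_{2} + v_{7}  so sig = [2:1,1]
  • {2,5}:  v_{2} + v_{5} = 2·v_{8}  so sig = [2:2]
  • {1,5}:  v_{1} + v_{5} = 2·v_{4} + 2·v_{7}  so sig = [2:2,2]
  • {2,4,7}:  v_{2} + v_{4} + v_{7} = v_{8}  so sig = [3:1]
  • {4,7,8}:  v_{4} + v_{7} + v_{8} = v_{5}  so sig = [3:1]

so the primitive-relation signature multiset is
    [2:]
    [2:]
    [2:]
    [2:1,1]
    [2:1,1]
    [2:1,1]
    [2:1,1]
    [2:1,1]
    [2:2]
    [2:2,2]
    [3:1]
    [3:1]


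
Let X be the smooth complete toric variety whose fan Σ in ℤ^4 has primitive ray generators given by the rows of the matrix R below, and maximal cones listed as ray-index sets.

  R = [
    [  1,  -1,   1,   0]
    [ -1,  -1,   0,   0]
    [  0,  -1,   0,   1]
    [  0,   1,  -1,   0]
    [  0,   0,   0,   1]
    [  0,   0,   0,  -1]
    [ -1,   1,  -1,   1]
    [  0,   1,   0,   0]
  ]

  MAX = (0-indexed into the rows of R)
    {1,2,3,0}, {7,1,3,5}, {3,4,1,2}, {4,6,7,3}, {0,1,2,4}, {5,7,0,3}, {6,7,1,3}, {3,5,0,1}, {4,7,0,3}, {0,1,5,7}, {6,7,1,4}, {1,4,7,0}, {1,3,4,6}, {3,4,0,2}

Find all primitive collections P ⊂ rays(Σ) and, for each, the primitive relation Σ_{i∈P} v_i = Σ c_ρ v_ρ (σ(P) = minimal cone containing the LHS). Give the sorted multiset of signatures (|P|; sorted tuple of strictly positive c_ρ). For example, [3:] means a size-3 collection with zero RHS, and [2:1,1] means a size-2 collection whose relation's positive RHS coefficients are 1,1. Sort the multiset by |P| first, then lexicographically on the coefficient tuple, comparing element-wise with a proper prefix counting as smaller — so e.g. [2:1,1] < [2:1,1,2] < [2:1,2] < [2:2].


Minimal non-faces — 9 found among 8 rays, 14 max cones:

  • {4,5}:  v_{4} + v_{5} = 0 — sig = [2:]
  • {0,6}:  v_{0} + v_{6} = v_{4} — sig = [2:1]
  • {2,7}:  v_{2} + v_{7} = v_{4} — sig = [2:1]
  • {2,5}:  v_{2} + v_{5} = v_{0} + v_{1} + v_{3} — sig = [2:1,1,1]
  • {5,6}:  v_{5} + v_{6} = v_{1} + v_{3} + v_{7} — sig = [2:1,1,1]
  • {2,6}:  v_{2} + v_{6} = v_{1} + v_{3} + 2·v_{4} — sig = [2:1,1,2]
  • {0,1,3,7}:  v_{0} + v_{1} + v_{3} + v_{7} = 0 — sig = [4:]
  • {0,1,3,4}:  v_{0} + v_{1} + v_{3} + v_{4} = v_{2} — sig = [4:1]
  • {1,3,4,7}:  v_{1} + v_{3} + v_{4} + v_{7} = v_{6} — sig = [4:1]

Signatures (|P|; sorted positive RHS coefficients), sorted:
    [2:]
    [2:1]
    [2:1]
    [2:1,1,1]
    [2:1,1,1]
    [2:1,1,2]
    [4:]
    [4:1]
    [4:1]


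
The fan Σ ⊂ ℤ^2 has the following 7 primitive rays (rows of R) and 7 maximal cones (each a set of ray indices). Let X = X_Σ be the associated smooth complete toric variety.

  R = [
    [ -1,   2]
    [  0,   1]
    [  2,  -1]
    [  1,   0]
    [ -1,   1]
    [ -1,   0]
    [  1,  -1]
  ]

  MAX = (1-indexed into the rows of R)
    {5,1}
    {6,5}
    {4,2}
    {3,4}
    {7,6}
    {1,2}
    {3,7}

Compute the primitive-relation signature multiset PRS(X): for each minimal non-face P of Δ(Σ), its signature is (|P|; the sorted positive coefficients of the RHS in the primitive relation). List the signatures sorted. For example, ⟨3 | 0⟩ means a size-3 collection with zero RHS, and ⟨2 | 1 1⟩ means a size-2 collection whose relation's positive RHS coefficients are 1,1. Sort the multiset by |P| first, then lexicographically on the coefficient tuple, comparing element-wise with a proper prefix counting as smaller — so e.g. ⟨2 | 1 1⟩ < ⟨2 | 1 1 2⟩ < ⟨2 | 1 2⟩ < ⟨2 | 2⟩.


Minimal non-faces — 14 found among 7 rays, 7 max cones:

  P = {4,6}:  v_{4} + v_{6} = 0  →  sig = ⟨2 | 0⟩
  P = {5,7}:  v_{5} + v_{7} = 0  →  sig = ⟨2 | 0⟩
  P = {1,7}:  v_{1} + v_{7} = v_{2}  →  sig = ⟨2 | 1⟩
  P = {2,5}:  v_{2} + v_{5} = v_{1}  →  sig = ⟨2 | 1⟩
  P = {2,6}:  v_{2} + v_{6} = v_{5}  →  sig = ⟨2 | 1⟩
  P = {2,7}:  v_{2} + v_{7} = v_{4}  →  sig = ⟨2 | 1⟩
  P = {3,5}:  v_{3} + v_{5} = v_{4}  →  sig = ⟨2 | 1⟩
  P = {3,6}:  v_{3} + v_{6} = v_{7}  →  sig = ⟨2 | 1⟩
  P = {4,5}:  v_{4} + v_{5} = v_{2}  →  sig = ⟨2 | 1⟩
  P = {4,7}:  v_{4} + v_{7} = v_{3}  →  sig = ⟨2 | 1⟩
  P = {1,3}:  v_{1} + v_{3} = v_{2} + v_{4}  →  sig = ⟨2 | 1 1⟩
  P = {1,4}:  v_{1} + v_{4} = 2·v_{2}  →  sig = ⟨2 | 2⟩
  P = {1,6}:  v_{1} + v_{6} = 2·v_{5}  →  sig = ⟨2 | 2⟩
  P = {2,3}:  v_{2} + v_{3} = 2·v_{4}  →  sig = ⟨2 | 2⟩

so the primitive-relation signature multiset is
[⟨2 | 0⟩, ⟨2 | 0⟩, ⟨2 | 1⟩, ⟨2 | 1⟩, ⟨2 | 1⟩, ⟨2 | 1⟩, ⟨2 | 1⟩, ⟨2 | 1⟩, ⟨2 | 1⟩, ⟨2 | 1⟩, ⟨2 | 1 1⟩, ⟨2 | 2⟩, ⟨2 | 2⟩, ⟨2 | 2⟩]


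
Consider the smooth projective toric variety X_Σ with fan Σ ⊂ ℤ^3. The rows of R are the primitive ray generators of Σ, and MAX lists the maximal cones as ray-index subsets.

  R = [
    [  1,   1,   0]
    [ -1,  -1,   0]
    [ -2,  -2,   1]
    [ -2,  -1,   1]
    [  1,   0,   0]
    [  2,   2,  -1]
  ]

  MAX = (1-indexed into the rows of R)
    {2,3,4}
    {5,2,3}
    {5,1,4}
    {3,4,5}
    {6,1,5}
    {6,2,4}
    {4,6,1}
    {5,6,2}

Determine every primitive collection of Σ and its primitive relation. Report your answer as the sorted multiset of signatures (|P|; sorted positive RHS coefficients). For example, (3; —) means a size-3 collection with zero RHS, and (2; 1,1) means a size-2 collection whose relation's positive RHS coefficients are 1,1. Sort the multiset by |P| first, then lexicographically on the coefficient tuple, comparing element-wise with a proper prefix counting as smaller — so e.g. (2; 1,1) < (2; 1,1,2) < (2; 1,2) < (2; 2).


|primitive collections| = 5. Relations:

  {1,2}:  v_{1} + v_{2} = 0  so sig = (2; —)
  {3,6}:  v_{3} + v_{6} = 0  so sig = (2; —)
  {1,3}:  v_{1} + v_{3} = v_{4} + v_{5}  so sig = (2; 1,1)
  {2,4,5}:  v_{2} + v_{4} + v_{5} = v_{3}  so sig = (3; 1)
  {4,5,6}:  v_{4} + v_{5} + v_{6} = v_{1}  so sig = (3; 1)

Sorted signature multiset PRS(X):
{ (2; —) ×2,  (2; 1,1),  (3; 1) ×2 }


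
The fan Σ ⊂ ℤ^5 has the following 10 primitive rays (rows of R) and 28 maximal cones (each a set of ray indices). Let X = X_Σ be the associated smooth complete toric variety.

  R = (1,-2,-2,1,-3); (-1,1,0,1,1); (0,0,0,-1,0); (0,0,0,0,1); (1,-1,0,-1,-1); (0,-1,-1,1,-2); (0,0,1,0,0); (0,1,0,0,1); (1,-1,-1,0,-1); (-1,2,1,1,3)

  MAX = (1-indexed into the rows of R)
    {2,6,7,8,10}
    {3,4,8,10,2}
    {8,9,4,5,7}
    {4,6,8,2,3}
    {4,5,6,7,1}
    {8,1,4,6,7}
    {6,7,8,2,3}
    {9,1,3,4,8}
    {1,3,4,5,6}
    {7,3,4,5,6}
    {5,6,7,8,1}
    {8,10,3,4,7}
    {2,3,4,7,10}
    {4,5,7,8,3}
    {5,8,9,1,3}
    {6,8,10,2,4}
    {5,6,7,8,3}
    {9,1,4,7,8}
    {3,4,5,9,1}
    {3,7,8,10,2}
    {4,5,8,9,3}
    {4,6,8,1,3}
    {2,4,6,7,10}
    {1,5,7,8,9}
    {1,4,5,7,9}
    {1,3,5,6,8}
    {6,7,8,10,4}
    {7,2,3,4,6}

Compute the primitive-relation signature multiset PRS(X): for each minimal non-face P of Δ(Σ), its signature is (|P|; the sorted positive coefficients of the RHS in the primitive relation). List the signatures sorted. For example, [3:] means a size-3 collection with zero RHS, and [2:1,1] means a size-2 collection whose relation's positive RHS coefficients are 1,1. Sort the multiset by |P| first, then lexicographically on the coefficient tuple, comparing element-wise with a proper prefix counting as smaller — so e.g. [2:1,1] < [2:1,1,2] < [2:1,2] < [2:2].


Σ has 14 primitive collections:

  P = {2,5}:  v_{2} + v_{5} = 0  →  sig = [2:]
  P = {6,9}:  v_{6} + v_{9} = v_{1}  →  sig = [2:1]
  P = {2,9}:  v_{2} + v_{9} = v_{4} + v_{6} + v_{8}  →  sig = [2:1,1,1]
  P = {5,10}:  v_{5} + v_{10} = v_{4} + v_{7} + v_{8}  →  sig = [2:1,1,1]
  P = {1,2}:  v_{1} + v_{2} = v_{4} + 2·v_{6} + v_{8}  →  sig = [2:1,1,2]
  P = {9,10}:  v_{9} + v_{10} = 2·v_{4} + v_{6} + v_{7} + 2·v_{8}  →  sig = [2:1,1,2,2]
  P = {1,10}:  v_{1} + v_{10} = 2·v_{4} + 2·v_{6} + v_{7} + 2·v_{8}  →  sig = [2:1,2,2,2]
  P = {3,6,10}:  v_{3} + v_{6} + v_{10} = v_{2}  →  sig = [3:1]
  P = {3,7,9}:  v_{3} + v_{7} + v_{9} = v_{5}  →  sig = [3:1]
  P = {1,3,7}:  v_{1} + v_{3} + v_{7} = v_{5} + v_{6}  →  sig = [3:1,1]
  P = {2,4,7,8}:  v_{2} + v_{4} + v_{7} + v_{8} = v_{10}  →  sig = [4:1]
  P = {4,5,6,8}:  v_{4} + v_{5} + v_{6} + v_{8} = v_{9}  →  sig = [4:1]
  P = {1,4,5,8}:  v_{1} + v_{4} + v_{5} + v_{8} = 2·v_{9}  →  sig = [4:2]
  P = {3,4,6,7,8}:  v_{3} + v_{4} + v_{6} + v_{7} + v_{8} = 0  →  sig = [5:]

Hence PRS(X_Σ) =
[[2:], [2:1], [2:1,1,1], [2:1,1,1], [2:1,1,2], [2:1,1,2,2], [2:1,2,2,2], [3:1], [3:1], [3:1,1], [4:1], [4:1], [4:2], [5:]]


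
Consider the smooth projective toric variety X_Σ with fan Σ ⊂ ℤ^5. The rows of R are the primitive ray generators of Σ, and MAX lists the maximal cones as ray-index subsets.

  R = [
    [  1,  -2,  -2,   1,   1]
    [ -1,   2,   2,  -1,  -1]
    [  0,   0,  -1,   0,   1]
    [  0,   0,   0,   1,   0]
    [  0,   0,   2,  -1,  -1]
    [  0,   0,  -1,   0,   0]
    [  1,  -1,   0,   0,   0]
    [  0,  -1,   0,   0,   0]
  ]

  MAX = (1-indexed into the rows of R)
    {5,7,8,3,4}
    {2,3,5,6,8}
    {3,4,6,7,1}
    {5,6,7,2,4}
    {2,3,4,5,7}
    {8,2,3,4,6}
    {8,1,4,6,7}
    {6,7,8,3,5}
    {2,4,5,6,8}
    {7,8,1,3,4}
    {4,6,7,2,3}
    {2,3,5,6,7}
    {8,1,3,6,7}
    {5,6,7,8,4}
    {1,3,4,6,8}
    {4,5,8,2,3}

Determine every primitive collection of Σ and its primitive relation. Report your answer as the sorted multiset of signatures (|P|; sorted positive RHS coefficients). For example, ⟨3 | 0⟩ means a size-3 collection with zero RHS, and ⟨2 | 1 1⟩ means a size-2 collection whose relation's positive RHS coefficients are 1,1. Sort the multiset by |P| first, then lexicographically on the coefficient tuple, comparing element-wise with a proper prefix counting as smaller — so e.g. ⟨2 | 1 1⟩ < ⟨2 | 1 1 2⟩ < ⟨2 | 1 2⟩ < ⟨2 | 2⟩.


|primitive collections| = 5. Relations:

  {1,2}:  v_{1} + v_{2} = 0 — sig = ⟨2 | 0⟩
  {1,5}:  v_{1} + v_{5} = v_{7} + v_{8} — sig = ⟨2 | 1 1⟩
  {2,7,8}:  v_{2} + v_{7} + v_{8} = v_{5} — sig = ⟨3 | 1⟩
  {3,4,5,6}:  v_{3} + v_{4} + v_{5} + v_{6} = 0 — sig = ⟨4 | 0⟩
  {3,4,6,7,8}:  v_{3} + v_{4} + v_{6} + v_{7} + v_{8} = v_{1} — sig = ⟨5 | 1⟩

Signatures (|P|; sorted positive RHS coefficients), sorted:
[⟨2 | 0⟩, ⟨2 | 1 1⟩, ⟨3 | 1⟩, ⟨4 | 0⟩, ⟨5 | 1⟩]


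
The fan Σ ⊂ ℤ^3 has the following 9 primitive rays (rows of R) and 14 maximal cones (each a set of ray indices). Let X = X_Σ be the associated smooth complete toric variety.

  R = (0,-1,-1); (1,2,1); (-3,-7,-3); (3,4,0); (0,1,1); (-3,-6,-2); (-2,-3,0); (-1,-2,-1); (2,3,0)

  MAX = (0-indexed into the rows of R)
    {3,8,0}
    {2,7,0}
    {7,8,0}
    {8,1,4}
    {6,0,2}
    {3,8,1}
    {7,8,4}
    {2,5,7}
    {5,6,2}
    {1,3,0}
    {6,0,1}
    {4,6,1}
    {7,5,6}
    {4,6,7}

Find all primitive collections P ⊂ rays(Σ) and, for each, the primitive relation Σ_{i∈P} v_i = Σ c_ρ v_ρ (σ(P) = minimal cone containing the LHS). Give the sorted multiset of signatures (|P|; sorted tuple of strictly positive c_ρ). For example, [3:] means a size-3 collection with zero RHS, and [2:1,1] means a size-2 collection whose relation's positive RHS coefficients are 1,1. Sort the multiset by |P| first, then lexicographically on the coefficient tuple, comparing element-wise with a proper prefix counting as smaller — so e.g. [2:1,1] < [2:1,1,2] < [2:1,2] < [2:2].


Primitive collections (18):

  • {0,4}:  v_{0} + v_{4} = 0 — sig = [2:]
  • {1,7}:  v_{1} + v_{7} = 0 — sig = [2:]
  • {6,8}:  v_{6} + v_{8} = 0 — sig = [2:]
  • {0,5}:  v_{0} + v_{5} = v_{2} — sig = [2:1]
  • {2,4}:  v_{2} + v_{4} = v_{5} — sig = [2:1]
  • {1,5}:  v_{1} + v_{5} = v_{0} + v_{6} — sig = [2:1,1]
  • {3,4}:  v_{3} + v_{4} = v_{1} + v_{8} — sig = [2:1,1]
  • {3,6}:  v_{3} + v_{6} = v_{0} + v_{1} — sig = [2:1,1]
  • {3,7}:  v_{3} + v_{7} = v_{0} + v_{8} — sig = [2:1,1]
  • {4,5}:  v_{4} + v_{5} = v_{6} + v_{7} — sig = [2:1,1]
  • {5,8}:  v_{5} + v_{8} = v_{0} + v_{7} — sig = [2:1,1]
  • {1,2}:  v_{1} + v_{2} = 2·v_{0} + v_{6} — sig = [2:1,2]
  • {2,8}:  v_{2} + v_{8} = 2·v_{0} + v_{7} — sig = [2:1,2]
  • {3,5}:  v_{3} + v_{5} = 2·v_{0} — sig = [2:2]
  • {2,3}:  v_{2} + v_{3} = 3·v_{0} — sig = [2:3]
  • {0,1,8}:  v_{0} + v_{1} + v_{8} = v_{3} — sig = [3:1]
  • {0,6,7}:  v_{0} + v_{6} + v_{7} = v_{5} — sig = [3:1]
  • {2,6,7}:  v_{2} + v_{6} + v_{7} = 2·v_{5} — sig = [3:2]

Hence PRS(X_Σ) =
    [2:]
    [2:]
    [2:]
    [2:1]
    [2:1]
    [2:1,1]
    [2:1,1]
    [2:1,1]
    [2:1,1]
    [2:1,1]
    [2:1,1]
    [2:1,2]
    [2:1,2]
    [2:2]
    [2:3]
    [3:1]
    [3:1]
    [3:2]
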